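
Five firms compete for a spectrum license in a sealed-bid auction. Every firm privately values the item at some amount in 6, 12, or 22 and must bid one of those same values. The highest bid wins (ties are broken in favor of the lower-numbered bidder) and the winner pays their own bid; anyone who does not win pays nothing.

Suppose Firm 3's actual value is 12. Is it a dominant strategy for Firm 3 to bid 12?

Yes

Check each profile of the others' bids and compare truth against every alternative bid.
Others bid (6, 6, 6, 6): truth gives 0, best alternative gives 0.
Others bid (6, 6, 6, 12): truth gives 0, best alternative gives 0.
Others bid (6, 6, 6, 22): truth gives 0, best alternative gives 0.
Others bid (6, 6, 12, 6): truth gives 0, best alternative gives 0.
Others bid (6, 6, 12, 12): truth gives 0, best alternative gives 0.
Others bid (6, 6, 12, 22): truth gives 0, best alternative gives 0.
(Remaining 75 profiles checked similarly; truth is weakly best in each.)
In every case the truthful bid is at least as good as any alternative, so it is a dominant strategy.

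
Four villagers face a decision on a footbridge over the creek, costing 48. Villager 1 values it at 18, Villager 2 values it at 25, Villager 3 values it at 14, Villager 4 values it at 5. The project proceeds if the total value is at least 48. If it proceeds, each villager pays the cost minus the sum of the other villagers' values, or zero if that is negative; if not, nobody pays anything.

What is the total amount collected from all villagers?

15

Total value 62 ≥ cost 48, so it is built.
Villager 1: others sum to 44; max(0, 48 - 44) = 4.
Villager 2: others sum to 37; max(0, 48 - 37) = 11.
Villager 3: others sum to 48; max(0, 48 - 48) = 0.
Villager 4: others sum to 57; max(0, 48 - 57) = 0.
Total collected = 4 + 11 + 0 + 0 = 15.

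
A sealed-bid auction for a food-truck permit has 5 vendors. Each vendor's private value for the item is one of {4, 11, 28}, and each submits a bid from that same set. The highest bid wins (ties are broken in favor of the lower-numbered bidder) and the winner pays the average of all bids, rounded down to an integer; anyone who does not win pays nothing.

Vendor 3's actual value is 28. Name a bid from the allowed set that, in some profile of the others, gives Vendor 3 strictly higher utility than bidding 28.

11

Suppose Vendor 1 bids 4, Vendor 2 bids 4, Vendor 4 bids 4 and Vendor 5 bids 4.
Bid 28: wins, pays 8, utility 28 - 8 = 20.
Bid 11: wins, pays 5, utility 28 - 5 = 23.
So bidding 11 beats truth here (23 > 20).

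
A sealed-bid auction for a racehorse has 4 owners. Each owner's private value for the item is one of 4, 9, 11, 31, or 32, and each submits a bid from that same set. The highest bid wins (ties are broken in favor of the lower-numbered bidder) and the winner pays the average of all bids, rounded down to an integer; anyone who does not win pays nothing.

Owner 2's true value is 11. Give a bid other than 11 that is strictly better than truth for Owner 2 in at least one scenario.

9

Suppose Owner 1 bids 4, Owner 3 bids 4 and Owner 4 bids 9.
Bid 11: wins, pays 7, utility 11 - 7 = 4.
Bid 9: wins, pays 6, utility 11 - 6 = 5.
So bidding 9 beats truth here (5 > 4).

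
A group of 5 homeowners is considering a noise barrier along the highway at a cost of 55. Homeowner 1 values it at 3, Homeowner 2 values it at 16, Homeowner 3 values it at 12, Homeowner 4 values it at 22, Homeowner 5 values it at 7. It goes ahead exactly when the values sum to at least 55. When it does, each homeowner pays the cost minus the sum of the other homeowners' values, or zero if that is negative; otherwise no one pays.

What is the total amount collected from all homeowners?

Total value 60 ≥ cost 55, so it is built.
Homeowner 1: others sum to 57; max(0, 55 - 57) = 0.
Homeowner 2: others sum to 44; max(0, 55 - 44) = 11.
Homeowner 3: others sum to 48; max(0, 55 - 48) = 7.
Homeowner 4: others sum to 38; max(0, 55 - 38) = 17.
Homeowner 5: others sum to 53; max(0, 55 - 53) = 2.
Total collected = 0 + 11 + 7 + 17 + 2 = 37.

37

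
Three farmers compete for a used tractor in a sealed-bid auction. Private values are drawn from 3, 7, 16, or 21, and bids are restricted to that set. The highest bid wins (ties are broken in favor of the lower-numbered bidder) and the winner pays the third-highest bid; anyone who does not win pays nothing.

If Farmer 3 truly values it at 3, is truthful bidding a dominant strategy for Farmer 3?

Check each profile of the others' bids and compare truth against every alternative bid.
Others bid (3, 3): truth gives 0, best alternative gives 0.
Others bid (3, 7): truth gives 0, best alternative gives 0.
Others bid (3, 16): truth gives 0, best alternative gives 0.
Others bid (3, 21): truth gives 0, best alternative gives 0.
Others bid (7, 3): truth gives 0, best alternative gives 0.
Others bid (7, 7): truth gives 0, best alternative gives 0.
(Remaining 10 profiles checked similarly; truth is weakly best in each.)
In every case the truthful bid is at least as good as any alternative, so it is a dominant strategy.

Yes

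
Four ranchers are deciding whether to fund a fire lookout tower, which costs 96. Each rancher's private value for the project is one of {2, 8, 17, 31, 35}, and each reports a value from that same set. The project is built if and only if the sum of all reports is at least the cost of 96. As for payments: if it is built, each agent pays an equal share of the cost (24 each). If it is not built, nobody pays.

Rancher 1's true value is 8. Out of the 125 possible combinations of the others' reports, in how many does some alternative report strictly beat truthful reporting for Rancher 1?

Others report (31, 31, 31): truth gives -16; report 2 gives 0 > -16. Violating.
Others report (2, 2, 2): truth gives 0; no alternative beats it.
Others report (2, 2, 8): truth gives 0; no alternative beats it.
(Checking all 125 profiles: 1 has a profitable deviation, 124 do not.)

1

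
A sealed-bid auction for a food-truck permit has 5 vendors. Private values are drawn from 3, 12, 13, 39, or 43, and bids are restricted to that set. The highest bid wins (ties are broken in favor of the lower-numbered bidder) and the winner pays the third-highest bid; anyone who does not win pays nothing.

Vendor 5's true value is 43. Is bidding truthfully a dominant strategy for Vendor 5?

Yes

Check each profile of the others' bids and compare truth against every alternative bid.
Others bid (3, 3, 3, 39): truth gives 40, best alternative gives 0.
Others bid (3, 3, 39, 3): truth gives 40, best alternative gives 0.
Others bid (3, 39, 3, 3): truth gives 40, best alternative gives 0.
Others bid (39, 3, 3, 3): truth gives 40, best alternative gives 0.
Others bid (3, 3, 12, 39): truth gives 31, best alternative gives 0.
Others bid (3, 3, 39, 12): truth gives 31, best alternative gives 0.
(Remaining 619 profiles checked similarly; truth is weakly best in each.)
In every case the truthful bid is at least as good as any alternative, so it is a dominant strategy.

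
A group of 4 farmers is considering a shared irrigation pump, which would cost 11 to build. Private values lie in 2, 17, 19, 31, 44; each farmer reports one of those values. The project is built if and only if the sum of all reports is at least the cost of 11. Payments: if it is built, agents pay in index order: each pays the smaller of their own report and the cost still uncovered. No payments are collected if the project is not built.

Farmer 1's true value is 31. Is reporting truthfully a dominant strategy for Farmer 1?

Consider the case where Farmer 2 reports 2, Farmer 3 reports 2 and Farmer 4 reports 17.
Truthful report 31: project built, pays 11, utility 31 - 11 = 20.
Report 2 instead: project built, pays 2, utility 31 - 2 = 29.
Since 29 > 20, reporting 2 is strictly better here, so truthful reporting is not dominant.

No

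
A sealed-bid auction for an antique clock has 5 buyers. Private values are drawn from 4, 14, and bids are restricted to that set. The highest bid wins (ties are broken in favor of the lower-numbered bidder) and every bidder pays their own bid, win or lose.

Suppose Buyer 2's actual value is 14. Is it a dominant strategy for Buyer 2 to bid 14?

Consider the case where Buyer 1 bids 14, Buyer 3 bids 4, Buyer 4 bids 4 and Buyer 5 bids 4.
Truthful bid 14: loses but pays 14, utility -14.
Bid 4 instead: loses but pays 4, utility -4.
Since -4 > -14, bidding 4 is strictly better here, so truthful bidding is not dominant.

No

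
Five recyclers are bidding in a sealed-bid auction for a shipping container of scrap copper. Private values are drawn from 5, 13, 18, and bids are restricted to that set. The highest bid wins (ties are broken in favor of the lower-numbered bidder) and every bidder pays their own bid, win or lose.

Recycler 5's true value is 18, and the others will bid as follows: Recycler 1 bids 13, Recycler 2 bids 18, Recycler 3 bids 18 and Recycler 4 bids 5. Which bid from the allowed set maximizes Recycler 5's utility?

Bid 5: loses but pays 5, utility -5.
Bid 13: loses but pays 13, utility -13.
Bid 18: loses but pays 18, utility -18.
The best choice is 5 with utility -5.

5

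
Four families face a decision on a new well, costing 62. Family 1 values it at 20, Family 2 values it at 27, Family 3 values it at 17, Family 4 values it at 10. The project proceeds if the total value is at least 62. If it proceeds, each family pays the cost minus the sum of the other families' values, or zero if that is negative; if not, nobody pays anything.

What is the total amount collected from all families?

28

Total value 74 ≥ cost 62, so it is built.
Family 1: others sum to 54; max(0, 62 - 54) = 8.
Family 2: others sum to 47; max(0, 62 - 47) = 15.
Family 3: others sum to 57; max(0, 62 - 57) = 5.
Family 4: others sum to 64; max(0, 62 - 64) = 0.
Total collected = 8 + 15 + 5 + 0 = 28.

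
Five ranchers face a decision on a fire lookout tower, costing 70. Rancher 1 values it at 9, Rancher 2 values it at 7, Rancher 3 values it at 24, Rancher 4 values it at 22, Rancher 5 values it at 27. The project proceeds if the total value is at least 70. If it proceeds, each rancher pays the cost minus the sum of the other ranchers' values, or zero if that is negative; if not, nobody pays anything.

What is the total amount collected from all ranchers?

Total value 89 ≥ cost 70, so it is built.
Rancher 1: others sum to 80; max(0, 70 - 80) = 0.
Rancher 2: others sum to 82; max(0, 70 - 82) = 0.
Rancher 3: others sum to 65; max(0, 70 - 65) = 5.
Rancher 4: others sum to 67; max(0, 70 - 67) = 3.
Rancher 5: others sum to 62; max(0, 70 - 62) = 8.
Total collected = 0 + 0 + 5 + 3 + 8 = 16.

16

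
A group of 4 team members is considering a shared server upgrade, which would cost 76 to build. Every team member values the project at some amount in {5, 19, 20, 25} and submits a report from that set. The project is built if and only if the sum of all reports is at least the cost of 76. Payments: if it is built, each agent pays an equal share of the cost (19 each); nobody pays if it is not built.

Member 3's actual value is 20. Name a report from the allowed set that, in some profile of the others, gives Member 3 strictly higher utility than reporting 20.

Suppose Member 1 reports 5, Member 2 reports 25 and Member 4 reports 25.
Report 20: project not built, utility 0.
Report 25: project built, pays 19, utility 20 - 19 = 1.
So reporting 25 beats truth here (1 > 0).

25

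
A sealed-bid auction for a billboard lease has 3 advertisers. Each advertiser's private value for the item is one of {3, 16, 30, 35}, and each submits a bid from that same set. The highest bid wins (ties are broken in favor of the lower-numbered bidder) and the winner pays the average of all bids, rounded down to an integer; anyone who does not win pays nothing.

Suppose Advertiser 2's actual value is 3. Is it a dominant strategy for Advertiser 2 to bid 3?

Check each profile of the others' bids and compare truth against every alternative bid.
Others bid (3, 16): truth gives 0, best alternative gives -8.
Others bid (3, 3): truth gives 0, best alternative gives -4.
Others bid (3, 30): truth gives 0, best alternative gives 0.
Others bid (3, 35): truth gives 0, best alternative gives 0.
Others bid (16, 3): truth gives 0, best alternative gives 0.
Others bid (16, 16): truth gives 0, best alternative gives 0.
(Remaining 10 profiles checked similarly; truth is weakly best in each.)
In every case the truthful bid is at least as good as any alternative, so it is a dominant strategy.

Yes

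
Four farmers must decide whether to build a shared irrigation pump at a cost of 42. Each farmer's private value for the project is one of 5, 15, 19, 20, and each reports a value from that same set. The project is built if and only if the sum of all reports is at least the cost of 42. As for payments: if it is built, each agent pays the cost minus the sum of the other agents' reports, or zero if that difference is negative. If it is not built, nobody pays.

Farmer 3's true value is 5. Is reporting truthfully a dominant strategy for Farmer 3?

Yes

Check each profile of the others' reports and compare truth against every alternative report.
Others report (5, 5, 19): truth gives 0, best alternative gives -8.
Others report (5, 19, 5): truth gives 0, best alternative gives -8.
Others report (19, 5, 5): truth gives 0, best alternative gives -8.
Others report (5, 5, 20): truth gives 0, best alternative gives -7.
Others report (5, 20, 5): truth gives 0, best alternative gives -7.
Others report (20, 5, 5): truth gives 0, best alternative gives -7.
(Remaining 58 profiles checked similarly; truth is weakly best in each.)
In every case the truthful report is at least as good as any alternative, so it is a dominant strategy.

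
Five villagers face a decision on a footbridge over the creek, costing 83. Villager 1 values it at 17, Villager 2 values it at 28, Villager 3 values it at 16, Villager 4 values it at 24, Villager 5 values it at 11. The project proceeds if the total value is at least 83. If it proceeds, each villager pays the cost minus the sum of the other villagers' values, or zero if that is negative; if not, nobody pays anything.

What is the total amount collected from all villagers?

33

Total value 96 ≥ cost 83, so it is built.
Villager 1: others sum to 79; max(0, 83 - 79) = 4.
Villager 2: others sum to 68; max(0, 83 - 68) = 15.
Villager 3: others sum to 80; max(0, 83 - 80) = 3.
Villager 4: others sum to 72; max(0, 83 - 72) = 11.
Villager 5: others sum to 85; max(0, 83 - 85) = 0.
Total collected = 4 + 15 + 3 + 11 + 0 = 33.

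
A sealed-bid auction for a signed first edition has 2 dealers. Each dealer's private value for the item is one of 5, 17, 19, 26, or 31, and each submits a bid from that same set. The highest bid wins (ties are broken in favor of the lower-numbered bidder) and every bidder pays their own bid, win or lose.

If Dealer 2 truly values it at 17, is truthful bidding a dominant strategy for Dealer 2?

Consider the case where Dealer 1 bids 17.
Truthful bid 17: loses but pays 17, utility -17.
Bid 5 instead: loses but pays 5, utility -5.
Since -5 > -17, bidding 5 is strictly better here, so truthful bidding is not dominant.

No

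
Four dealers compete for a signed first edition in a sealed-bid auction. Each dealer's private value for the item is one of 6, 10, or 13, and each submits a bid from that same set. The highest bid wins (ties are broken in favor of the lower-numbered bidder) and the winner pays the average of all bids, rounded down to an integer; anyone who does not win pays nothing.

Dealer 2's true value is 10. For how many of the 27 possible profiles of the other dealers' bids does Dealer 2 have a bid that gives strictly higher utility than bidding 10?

Others bid (6, 6, 13): truth gives 0; bid 13 gives 1 > 0. Violating.
Others bid (6, 13, 6): truth gives 0; bid 13 gives 1 > 0. Violating.
Others bid (10, 6, 6): truth gives 0; bid 13 gives 2 > 0. Violating.
Others bid (10, 6, 10): truth gives 0; bid 13 gives 1 > 0. Violating.
Others bid (6, 6, 6): truth gives 3; no alternative beats it.
Others bid (6, 6, 10): truth gives 2; no alternative beats it.
(Checking all 27 profiles: 5 have a profitable deviation, 22 do not.)

5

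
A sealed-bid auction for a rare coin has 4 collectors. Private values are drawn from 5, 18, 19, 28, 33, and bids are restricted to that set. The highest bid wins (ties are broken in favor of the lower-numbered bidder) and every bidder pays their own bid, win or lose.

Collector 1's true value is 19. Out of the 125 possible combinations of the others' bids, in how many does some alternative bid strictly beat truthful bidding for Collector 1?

Others bid (5, 5, 5): truth gives 0; bid 5 gives 14 > 0. Violating.
Others bid (5, 5, 18): truth gives 0; bid 18 gives 1 > 0. Violating.
Others bid (5, 5, 28): truth gives -19; bid 5 gives -5 > -19. Violating.
Others bid (5, 5, 33): truth gives -19; bid 5 gives -5 > -19. Violating.
Others bid (5, 5, 19): truth gives 0; no alternative beats it.
Others bid (5, 18, 19): truth gives 0; no alternative beats it.
(Checking all 125 profiles: 106 have a profitable deviation, 19 do not.)

106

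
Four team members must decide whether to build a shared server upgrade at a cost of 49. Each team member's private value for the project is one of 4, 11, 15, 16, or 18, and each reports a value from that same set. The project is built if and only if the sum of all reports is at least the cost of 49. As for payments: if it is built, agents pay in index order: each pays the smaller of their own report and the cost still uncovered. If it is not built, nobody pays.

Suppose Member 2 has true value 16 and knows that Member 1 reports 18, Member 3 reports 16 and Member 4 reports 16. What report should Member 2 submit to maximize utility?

4

Report 4: project built, pays 4, utility 16 - 4 = 12.
Report 11: project built, pays 11, utility 16 - 11 = 5.
Report 15: project built, pays 15, utility 16 - 15 = 1.
Report 16: project built, pays 16, utility 16 - 16 = 0.
Report 18: project built, pays 18, utility 16 - 18 = -2.
The best choice is 4 with utility 12.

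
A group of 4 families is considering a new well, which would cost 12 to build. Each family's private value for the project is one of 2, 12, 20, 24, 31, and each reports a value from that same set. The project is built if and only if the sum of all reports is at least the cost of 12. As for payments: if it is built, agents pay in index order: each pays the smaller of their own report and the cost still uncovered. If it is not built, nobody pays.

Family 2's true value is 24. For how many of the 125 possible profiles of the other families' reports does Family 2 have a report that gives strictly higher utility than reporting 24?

24

Others report (2, 2, 12): truth gives 14; report 2 gives 22 > 14. Violating.
Others report (2, 2, 20): truth gives 14; report 2 gives 22 > 14. Violating.
Others report (2, 2, 24): truth gives 14; report 2 gives 22 > 14. Violating.
Others report (2, 2, 31): truth gives 14; report 2 gives 22 > 14. Violating.
Others report (2, 2, 2): truth gives 14; no alternative beats it.
Others report (12, 2, 2): truth gives 24; no alternative beats it.
(Checking all 125 profiles: 24 have a profitable deviation, 101 do not.)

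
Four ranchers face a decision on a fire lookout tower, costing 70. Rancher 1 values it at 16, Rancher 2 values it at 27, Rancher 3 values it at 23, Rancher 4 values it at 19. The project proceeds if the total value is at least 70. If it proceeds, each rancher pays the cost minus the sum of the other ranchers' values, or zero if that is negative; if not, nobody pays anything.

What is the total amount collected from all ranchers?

25

Total value 85 ≥ cost 70, so it is built.
Rancher 1: others sum to 69; max(0, 70 - 69) = 1.
Rancher 2: others sum to 58; max(0, 70 - 58) = 12.
Rancher 3: others sum to 62; max(0, 70 - 62) = 8.
Rancher 4: others sum to 66; max(0, 70 - 66) = 4.
Total collected = 1 + 12 + 8 + 4 = 25.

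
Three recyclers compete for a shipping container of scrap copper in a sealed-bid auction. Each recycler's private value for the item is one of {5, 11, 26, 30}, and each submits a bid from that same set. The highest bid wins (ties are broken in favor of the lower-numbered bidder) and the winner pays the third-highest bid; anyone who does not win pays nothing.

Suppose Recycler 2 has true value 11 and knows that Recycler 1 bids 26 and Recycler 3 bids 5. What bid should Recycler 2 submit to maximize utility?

30

Bid 5: loses, pays 0, utility 0.
Bid 11: loses, pays 0, utility 0.
Bid 26: loses, pays 0, utility 0.
Bid 30: wins, pays 5, utility 11 - 5 = 6.
The best choice is 30 with utility 6.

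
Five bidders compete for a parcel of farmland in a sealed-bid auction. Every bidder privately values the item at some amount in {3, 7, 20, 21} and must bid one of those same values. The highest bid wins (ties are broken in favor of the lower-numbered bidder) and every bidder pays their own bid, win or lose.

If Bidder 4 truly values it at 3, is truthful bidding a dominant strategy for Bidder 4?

Check each profile of the others' bids and compare truth against every alternative bid.
Others bid (3, 3, 3, 20): truth gives -3, best alternative gives -7.
Others bid (3, 3, 3, 21): truth gives -3, best alternative gives -7.
Others bid (3, 3, 7, 3): truth gives -3, best alternative gives -7.
Others bid (3, 3, 7, 7): truth gives -3, best alternative gives -7.
Others bid (3, 3, 7, 20): truth gives -3, best alternative gives -7.
Others bid (3, 3, 7, 21): truth gives -3, best alternative gives -7.
(Remaining 250 profiles checked similarly; truth is weakly best in each.)
In every case the truthful bid is at least as good as any alternative, so it is a dominant strategy.

Yes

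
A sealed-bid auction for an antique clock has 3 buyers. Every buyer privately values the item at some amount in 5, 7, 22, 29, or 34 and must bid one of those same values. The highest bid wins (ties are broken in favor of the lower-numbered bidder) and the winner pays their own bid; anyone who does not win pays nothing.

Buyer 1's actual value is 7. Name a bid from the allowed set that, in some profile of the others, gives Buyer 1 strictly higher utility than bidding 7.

Suppose Buyer 2 bids 5 and Buyer 3 bids 5.
Bid 7: wins, pays 7, utility 7 - 7 = 0.
Bid 5: wins, pays 5, utility 7 - 5 = 2.
So bidding 5 beats truth here (2 > 0).

5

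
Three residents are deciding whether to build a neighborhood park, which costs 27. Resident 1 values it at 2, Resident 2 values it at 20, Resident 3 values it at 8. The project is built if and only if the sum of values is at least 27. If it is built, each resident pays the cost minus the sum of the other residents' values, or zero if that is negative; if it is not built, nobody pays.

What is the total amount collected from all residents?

22

Total value 30 ≥ cost 27, so it is built.
Resident 1: others sum to 28; max(0, 27 - 28) = 0.
Resident 2: others sum to 10; max(0, 27 - 10) = 17.
Resident 3: others sum to 22; max(0, 27 - 22) = 5.
Total collected = 0 + 17 + 5 = 22.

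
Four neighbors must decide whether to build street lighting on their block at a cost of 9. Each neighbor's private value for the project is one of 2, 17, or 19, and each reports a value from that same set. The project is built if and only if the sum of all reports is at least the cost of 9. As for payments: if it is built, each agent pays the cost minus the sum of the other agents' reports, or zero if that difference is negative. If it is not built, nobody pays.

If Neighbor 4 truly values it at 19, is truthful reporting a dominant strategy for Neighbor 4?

Check each profile of the others' reports and compare truth against every alternative report.
Others report (2, 2, 17): truth gives 19, best alternative gives 19.
Others report (2, 2, 19): truth gives 19, best alternative gives 19.
Others report (2, 17, 2): truth gives 19, best alternative gives 19.
Others report (2, 17, 17): truth gives 19, best alternative gives 19.
Others report (2, 17, 19): truth gives 19, best alternative gives 19.
Others report (2, 19, 2): truth gives 19, best alternative gives 19.
(Remaining 21 profiles checked similarly; truth is weakly best in each.)
In every case the truthful report is at least as good as any alternative, so it is a dominant strategy.

Yes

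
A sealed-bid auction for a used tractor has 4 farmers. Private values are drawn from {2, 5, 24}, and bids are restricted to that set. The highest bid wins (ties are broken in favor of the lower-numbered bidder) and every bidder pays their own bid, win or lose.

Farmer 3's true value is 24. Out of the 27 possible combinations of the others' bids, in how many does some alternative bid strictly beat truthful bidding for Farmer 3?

Others bid (2, 2, 2): truth gives 0; bid 5 gives 19 > 0. Violating.
Others bid (2, 2, 5): truth gives 0; bid 5 gives 19 > 0. Violating.
Others bid (2, 24, 2): truth gives -24; bid 2 gives -2 > -24. Violating.
Others bid (2, 24, 5): truth gives -24; bid 2 gives -2 > -24. Violating.
Others bid (2, 2, 24): truth gives 0; no alternative beats it.
Others bid (2, 5, 2): truth gives 0; no alternative beats it.
(Checking all 27 profiles: 17 have a profitable deviation, 10 do not.)

17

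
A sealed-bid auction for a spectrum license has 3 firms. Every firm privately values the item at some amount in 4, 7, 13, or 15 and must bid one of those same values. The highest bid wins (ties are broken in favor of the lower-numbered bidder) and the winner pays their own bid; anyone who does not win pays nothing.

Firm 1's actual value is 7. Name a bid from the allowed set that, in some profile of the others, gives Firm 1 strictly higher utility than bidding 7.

Suppose Firm 2 bids 4 and Firm 3 bids 4.
Bid 7: wins, pays 7, utility 7 - 7 = 0.
Bid 4: wins, pays 4, utility 7 - 4 = 3.
So bidding 4 beats truth here (3 > 0).

4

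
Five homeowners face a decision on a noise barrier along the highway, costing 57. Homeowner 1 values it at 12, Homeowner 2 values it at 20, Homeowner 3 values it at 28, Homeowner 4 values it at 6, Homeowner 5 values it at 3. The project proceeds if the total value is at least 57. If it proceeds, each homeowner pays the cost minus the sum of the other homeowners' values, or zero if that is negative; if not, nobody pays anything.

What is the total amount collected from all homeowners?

Total value 69 ≥ cost 57, so it is built.
Homeowner 1: others sum to 57; max(0, 57 - 57) = 0.
Homeowner 2: others sum to 49; max(0, 57 - 49) = 8.
Homeowner 3: others sum to 41; max(0, 57 - 41) = 16.
Homeowner 4: others sum to 63; max(0, 57 - 63) = 0.
Homeowner 5: others sum to 66; max(0, 57 - 66) = 0.
Total collected = 0 + 8 + 16 + 0 + 0 = 24.

24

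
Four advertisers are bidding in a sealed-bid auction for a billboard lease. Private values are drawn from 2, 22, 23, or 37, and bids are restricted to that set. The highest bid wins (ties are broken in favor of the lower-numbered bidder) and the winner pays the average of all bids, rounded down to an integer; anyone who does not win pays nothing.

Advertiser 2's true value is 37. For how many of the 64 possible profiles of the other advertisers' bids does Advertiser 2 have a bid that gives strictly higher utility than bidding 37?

Others bid (2, 2, 2): truth gives 27; bid 22 gives 30 > 27. Violating.
Others bid (2, 2, 22): truth gives 22; bid 22 gives 25 > 22. Violating.
Others bid (2, 2, 23): truth gives 21; bid 23 gives 25 > 21. Violating.
Others bid (2, 22, 2): truth gives 22; bid 22 gives 25 > 22. Violating.
Others bid (2, 2, 37): truth gives 18; no alternative beats it.
Others bid (2, 22, 37): truth gives 13; no alternative beats it.
(Checking all 64 profiles: 18 have a profitable deviation, 46 do not.)

18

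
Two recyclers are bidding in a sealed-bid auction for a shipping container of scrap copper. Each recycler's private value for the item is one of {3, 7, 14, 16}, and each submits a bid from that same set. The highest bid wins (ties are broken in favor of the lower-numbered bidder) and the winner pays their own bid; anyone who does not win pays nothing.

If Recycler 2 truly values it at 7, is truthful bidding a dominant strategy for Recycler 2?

Check each profile of the others' bids and compare truth against every alternative bid.
Others bid (3): truth gives 0, best alternative gives 0.
Others bid (7): truth gives 0, best alternative gives 0.
Others bid (14): truth gives 0, best alternative gives 0.
Others bid (16): truth gives 0, best alternative gives 0.
In every case the truthful bid is at least as good as any alternative, so it is a dominant strategy.

Yes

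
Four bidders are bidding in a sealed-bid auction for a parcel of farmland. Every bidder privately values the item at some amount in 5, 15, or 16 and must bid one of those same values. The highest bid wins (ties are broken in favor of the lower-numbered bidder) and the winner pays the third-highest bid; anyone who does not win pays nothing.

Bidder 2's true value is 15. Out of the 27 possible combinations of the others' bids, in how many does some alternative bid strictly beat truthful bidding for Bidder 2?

Others bid (5, 5, 16): truth gives 0; bid 16 gives 10 > 0. Violating.
Others bid (5, 16, 5): truth gives 0; bid 16 gives 10 > 0. Violating.
Others bid (15, 5, 5): truth gives 0; bid 16 gives 10 > 0. Violating.
Others bid (5, 5, 5): truth gives 10; no alternative beats it.
Others bid (5, 5, 15): truth gives 10; no alternative beats it.
(Checking all 27 profiles: 3 have a profitable deviation, 24 do not.)

3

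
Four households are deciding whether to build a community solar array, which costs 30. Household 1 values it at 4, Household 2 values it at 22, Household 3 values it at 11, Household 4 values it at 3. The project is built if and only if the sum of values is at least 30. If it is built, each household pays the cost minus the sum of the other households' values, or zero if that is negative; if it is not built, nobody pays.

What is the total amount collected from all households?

Total value 40 ≥ cost 30, so it is built.
Household 1: others sum to 36; max(0, 30 - 36) = 0.
Household 2: others sum to 18; max(0, 30 - 18) = 12.
Household 3: others sum to 29; max(0, 30 - 29) = 1.
Household 4: others sum to 37; max(0, 30 - 37) = 0.
Total collected = 0 + 12 + 1 + 0 = 13.

13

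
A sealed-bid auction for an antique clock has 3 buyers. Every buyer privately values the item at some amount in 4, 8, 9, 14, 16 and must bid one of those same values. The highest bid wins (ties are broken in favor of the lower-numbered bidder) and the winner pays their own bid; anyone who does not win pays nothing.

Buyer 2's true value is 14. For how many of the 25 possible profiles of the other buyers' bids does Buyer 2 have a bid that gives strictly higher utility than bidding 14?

Others bid (4, 4): truth gives 0; bid 8 gives 6 > 0. Violating.
Others bid (4, 8): truth gives 0; bid 8 gives 6 > 0. Violating.
Others bid (4, 9): truth gives 0; bid 9 gives 5 > 0. Violating.
Others bid (8, 4): truth gives 0; bid 9 gives 5 > 0. Violating.
Others bid (4, 14): truth gives 0; no alternative beats it.
Others bid (4, 16): truth gives 0; no alternative beats it.
(Checking all 25 profiles: 6 have a profitable deviation, 19 do not.)

6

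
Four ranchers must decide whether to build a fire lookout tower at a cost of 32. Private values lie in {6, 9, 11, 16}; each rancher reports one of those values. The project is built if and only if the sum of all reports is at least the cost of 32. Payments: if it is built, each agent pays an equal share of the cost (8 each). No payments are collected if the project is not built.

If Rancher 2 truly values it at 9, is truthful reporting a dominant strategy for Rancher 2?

Consider the case where Rancher 1 reports 6, Rancher 3 reports 6 and Rancher 4 reports 6.
Truthful report 9: project not built, utility 0.
Report 16 instead: project built, pays 8, utility 9 - 8 = 1.
Since 1 > 0, reporting 16 is strictly better here, so truthful reporting is not dominant.

No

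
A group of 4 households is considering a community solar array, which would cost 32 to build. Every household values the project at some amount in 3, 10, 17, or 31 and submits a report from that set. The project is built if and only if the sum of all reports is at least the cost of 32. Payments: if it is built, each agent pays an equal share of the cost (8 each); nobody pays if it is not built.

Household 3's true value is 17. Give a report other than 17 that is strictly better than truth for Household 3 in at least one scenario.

Suppose Household 1 reports 3, Household 2 reports 3 and Household 4 reports 3.
Report 17: project not built, utility 0.
Report 31: project built, pays 8, utility 17 - 8 = 9.
So reporting 31 beats truth here (9 > 0).

31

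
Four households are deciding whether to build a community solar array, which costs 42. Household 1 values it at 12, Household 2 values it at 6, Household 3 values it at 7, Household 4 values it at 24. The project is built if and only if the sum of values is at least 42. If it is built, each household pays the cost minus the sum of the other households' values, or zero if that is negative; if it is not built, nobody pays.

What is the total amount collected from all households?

22

Total value 49 ≥ cost 42, so it is built.
Household 1: others sum to 37; max(0, 42 - 37) = 5.
Household 2: others sum to 43; max(0, 42 - 43) = 0.
Household 3: others sum to 42; max(0, 42 - 42) = 0.
Household 4: others sum to 25; max(0, 42 - 25) = 17.
Total collected = 5 + 0 + 0 + 17 = 22.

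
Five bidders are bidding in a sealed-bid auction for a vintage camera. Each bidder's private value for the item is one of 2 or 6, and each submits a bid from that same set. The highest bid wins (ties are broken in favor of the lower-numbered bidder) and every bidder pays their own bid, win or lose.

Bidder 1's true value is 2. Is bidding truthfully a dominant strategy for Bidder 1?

Check each profile of the others' bids and compare truth against every alternative bid.
Others bid (2, 2, 2, 2): truth gives 0, best alternative gives -4.
Others bid (2, 2, 2, 6): truth gives -2, best alternative gives -4.
Others bid (2, 2, 6, 2): truth gives -2, best alternative gives -4.
Others bid (2, 2, 6, 6): truth gives -2, best alternative gives -4.
Others bid (2, 6, 2, 2): truth gives -2, best alternative gives -4.
Others bid (2, 6, 2, 6): truth gives -2, best alternative gives -4.
(Remaining 10 profiles checked similarly; truth is weakly best in each.)
In every case the truthful bid is at least as good as any alternative, so it is a dominant strategy.

Yes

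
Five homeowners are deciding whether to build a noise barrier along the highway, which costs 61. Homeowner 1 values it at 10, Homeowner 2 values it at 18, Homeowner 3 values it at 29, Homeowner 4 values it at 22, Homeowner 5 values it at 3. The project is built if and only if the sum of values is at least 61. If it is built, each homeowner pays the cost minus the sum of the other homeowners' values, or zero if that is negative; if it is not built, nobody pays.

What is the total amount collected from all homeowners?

Total value 82 ≥ cost 61, so it is built.
Homeowner 1: others sum to 72; max(0, 61 - 72) = 0.
Homeowner 2: others sum to 64; max(0, 61 - 64) = 0.
Homeowner 3: others sum to 53; max(0, 61 - 53) = 8.
Homeowner 4: others sum to 60; max(0, 61 - 60) = 1.
Homeowner 5: others sum to 79; max(0, 61 - 79) = 0.
Total collected = 0 + 0 + 8 + 1 + 0 = 9.

9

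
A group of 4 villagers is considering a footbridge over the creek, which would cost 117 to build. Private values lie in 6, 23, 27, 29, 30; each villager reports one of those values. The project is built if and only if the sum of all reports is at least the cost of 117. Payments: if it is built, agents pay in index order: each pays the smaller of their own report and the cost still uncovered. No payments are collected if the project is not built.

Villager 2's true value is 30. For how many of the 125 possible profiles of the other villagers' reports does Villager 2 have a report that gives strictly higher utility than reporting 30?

7

Others report (29, 29, 30): truth gives 0; report 29 gives 1 > 0. Violating.
Others report (29, 30, 29): truth gives 0; report 29 gives 1 > 0. Violating.
Others report (29, 30, 30): truth gives 0; report 29 gives 1 > 0. Violating.
Others report (30, 29, 29): truth gives 0; report 29 gives 1 > 0. Violating.
Others report (6, 6, 6): truth gives 0; no alternative beats it.
Others report (6, 6, 23): truth gives 0; no alternative beats it.
(Checking all 125 profiles: 7 have a profitable deviation, 118 do not.)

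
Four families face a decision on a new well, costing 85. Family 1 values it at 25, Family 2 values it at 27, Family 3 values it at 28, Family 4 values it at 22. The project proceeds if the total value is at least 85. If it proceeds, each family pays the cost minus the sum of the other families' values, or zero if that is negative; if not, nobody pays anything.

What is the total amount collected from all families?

Total value 102 ≥ cost 85, so it is built.
Family 1: others sum to 77; max(0, 85 - 77) = 8.
Family 2: others sum to 75; max(0, 85 - 75) = 10.
Family 3: others sum to 74; max(0, 85 - 74) = 11.
Family 4: others sum to 80; max(0, 85 - 80) = 5.
Total collected = 8 + 10 + 11 + 5 = 34.

34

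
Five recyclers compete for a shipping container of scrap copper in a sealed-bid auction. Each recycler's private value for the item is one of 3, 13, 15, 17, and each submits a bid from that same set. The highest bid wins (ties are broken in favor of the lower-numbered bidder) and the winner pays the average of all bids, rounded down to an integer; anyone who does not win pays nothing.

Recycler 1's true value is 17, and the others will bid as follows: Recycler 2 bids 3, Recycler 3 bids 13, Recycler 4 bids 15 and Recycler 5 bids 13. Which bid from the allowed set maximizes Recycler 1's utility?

Bid 3: loses, pays 0, utility 0.
Bid 13: loses, pays 0, utility 0.
Bid 15: wins, pays 11, utility 17 - 11 = 6.
Bid 17: wins, pays 12, utility 17 - 12 = 5.
The best choice is 15 with utility 6.

15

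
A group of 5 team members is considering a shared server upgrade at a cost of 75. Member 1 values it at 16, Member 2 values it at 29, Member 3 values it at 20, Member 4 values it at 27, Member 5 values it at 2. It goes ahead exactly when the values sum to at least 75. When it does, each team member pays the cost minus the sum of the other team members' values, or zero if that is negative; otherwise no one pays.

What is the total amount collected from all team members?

19

Total value 94 ≥ cost 75, so it is built.
Member 1: others sum to 78; max(0, 75 - 78) = 0.
Member 2: others sum to 65; max(0, 75 - 65) = 10.
Member 3: others sum to 74; max(0, 75 - 74) = 1.
Member 4: others sum to 67; max(0, 75 - 67) = 8.
Member 5: others sum to 92; max(0, 75 - 92) = 0.
Total collected = 0 + 10 + 1 + 8 + 0 = 19.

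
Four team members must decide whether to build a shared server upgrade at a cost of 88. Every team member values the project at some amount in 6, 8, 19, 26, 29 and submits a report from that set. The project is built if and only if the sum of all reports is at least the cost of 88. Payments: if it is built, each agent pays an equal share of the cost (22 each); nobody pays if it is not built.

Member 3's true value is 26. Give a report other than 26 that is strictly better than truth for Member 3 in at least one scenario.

Suppose Member 1 reports 6, Member 2 reports 26 and Member 4 reports 29.
Report 26: project not built, utility 0.
Report 29: project built, pays 22, utility 26 - 22 = 4.
So reporting 29 beats truth here (4 > 0).

29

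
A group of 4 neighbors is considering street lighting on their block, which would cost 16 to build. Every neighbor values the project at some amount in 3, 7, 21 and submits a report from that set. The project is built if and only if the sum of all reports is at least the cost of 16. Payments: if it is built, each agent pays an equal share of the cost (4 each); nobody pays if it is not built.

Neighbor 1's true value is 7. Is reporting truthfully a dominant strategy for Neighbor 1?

Yes

Check each profile of the others' reports and compare truth against every alternative report.
Others report (3, 3, 3): truth gives 3, best alternative gives 3.
Others report (3, 3, 7): truth gives 3, best alternative gives 3.
Others report (3, 3, 21): truth gives 3, best alternative gives 3.
Others report (3, 7, 3): truth gives 3, best alternative gives 3.
Others report (3, 7, 7): truth gives 3, best alternative gives 3.
Others report (3, 7, 21): truth gives 3, best alternative gives 3.
(Remaining 21 profiles checked similarly; truth is weakly best in each.)
In every case the truthful report is at least as good as any alternative, so it is a dominant strategy.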